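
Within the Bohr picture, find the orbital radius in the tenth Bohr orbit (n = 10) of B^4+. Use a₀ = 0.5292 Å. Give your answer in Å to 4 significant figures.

10.58 Å

r_n = n²a₀/Z = 10² × 0.5292 / 5
    = 100 × 0.5292 / 5 = 10.58 Å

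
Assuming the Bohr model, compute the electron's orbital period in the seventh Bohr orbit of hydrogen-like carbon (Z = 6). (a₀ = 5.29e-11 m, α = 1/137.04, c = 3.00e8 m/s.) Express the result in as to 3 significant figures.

1450 as

r = n²a₀/Z = 7²·5.29e-11/6 = 4.32e-10 m
v = Zαc/n = 6·0.00730·3.00e8/7 = 1.88e6 m/s
T = 2πr/v = 1.45e-15 s = 1450 as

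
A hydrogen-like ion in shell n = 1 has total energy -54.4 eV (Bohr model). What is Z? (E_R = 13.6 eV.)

E_n = −E_R Z²/n² ⇒ Z² = −E_n n²/E_R = 54.4 × 1² / 13.6 ≈ 4.00
Z = 2

2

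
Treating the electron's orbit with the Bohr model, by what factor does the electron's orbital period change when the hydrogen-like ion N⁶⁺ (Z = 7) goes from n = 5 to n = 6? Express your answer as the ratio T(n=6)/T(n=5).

T ∝ Z^-2 · n^3; with Z fixed, T ∝ n^3.
T(n=6)/T(n=5) = (6/5)^3 = 216/125

216/125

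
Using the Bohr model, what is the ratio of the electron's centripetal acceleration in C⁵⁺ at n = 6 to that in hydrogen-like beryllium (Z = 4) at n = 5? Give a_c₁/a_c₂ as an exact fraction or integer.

625/384

a_c ∝ Z^3 · n^-4
a_c₁/a_c₂ = (6/4)^3 · (6/5)^-4 = 625/384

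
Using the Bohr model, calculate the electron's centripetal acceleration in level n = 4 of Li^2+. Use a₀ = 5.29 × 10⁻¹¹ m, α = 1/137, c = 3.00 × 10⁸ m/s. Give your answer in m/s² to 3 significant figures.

r = n²a₀/Z = 2.82 × 10⁻¹⁰ m, v = Zαc/n = 1.64 × 10⁶ m/s
a = v²/r = (1.64 × 10⁶)² / 2.82 × 10⁻¹⁰ = 9.56 × 10²¹ m/s²

9.56 × 10²¹ m/s²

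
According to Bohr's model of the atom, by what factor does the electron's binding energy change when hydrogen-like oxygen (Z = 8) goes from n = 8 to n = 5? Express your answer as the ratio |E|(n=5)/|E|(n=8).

64/25

|E| ∝ Z^2 · n^-2; with Z fixed, |E| ∝ n^-2.
|E|(n=5)/|E|(n=8) = (5/8)^-2 = 64/25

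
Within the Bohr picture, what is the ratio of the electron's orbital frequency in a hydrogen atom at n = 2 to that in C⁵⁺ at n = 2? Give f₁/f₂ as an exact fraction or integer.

1/36

f ∝ Z^2 · n^-3
f₁/f₂ = (1/6)^2 · (2/2)^-3 = 1/36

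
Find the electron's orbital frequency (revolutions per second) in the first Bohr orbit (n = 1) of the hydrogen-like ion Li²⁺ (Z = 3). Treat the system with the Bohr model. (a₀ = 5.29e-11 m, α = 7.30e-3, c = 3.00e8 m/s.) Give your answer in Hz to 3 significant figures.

r = n²a₀/Z = 1.76e-11 m, v = Zαc/n = 6.57e6 m/s
f = v/(2πr) = 5.93e16 Hz

5.93e16 Hz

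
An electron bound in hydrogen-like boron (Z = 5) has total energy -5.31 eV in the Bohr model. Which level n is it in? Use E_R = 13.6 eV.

E_n = −E_R Z²/n² ⇒ n² = E_R Z²/(−E_n) = 13.6 × 5² / 5.31 ≈ 64.03
n = 8

8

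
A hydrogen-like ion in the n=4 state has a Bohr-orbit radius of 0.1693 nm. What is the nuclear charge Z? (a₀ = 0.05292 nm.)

r_n = n²a₀/Z ⇒ Z = n²a₀/r = 4² × 0.05292 / 0.1693 ≈ 5.00
Z = 5

5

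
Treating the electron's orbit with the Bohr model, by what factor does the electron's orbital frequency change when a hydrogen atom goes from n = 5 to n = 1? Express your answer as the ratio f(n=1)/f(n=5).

f ∝ Z^2 · n^-3; with Z fixed, f ∝ n^-3.
f(n=1)/f(n=5) = (1/5)^-3 = 125

125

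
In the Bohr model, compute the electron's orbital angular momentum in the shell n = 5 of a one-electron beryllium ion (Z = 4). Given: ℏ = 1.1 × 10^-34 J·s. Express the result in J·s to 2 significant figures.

L_n = nℏ = 5 × 1.1 × 10^-34 = 5.5 × 10^-34 J·s

5.5 × 10^-34 J·s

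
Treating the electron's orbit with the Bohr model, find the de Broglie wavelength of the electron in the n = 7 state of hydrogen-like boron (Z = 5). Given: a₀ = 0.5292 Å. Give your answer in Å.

The Bohr quantisation condition is nλ = 2πr_n.
r_n = n²a₀/Z = 5.186 Å
λ = 2πr_n/n = 2π·5.186/7 = 4.655 Å

4.655 Å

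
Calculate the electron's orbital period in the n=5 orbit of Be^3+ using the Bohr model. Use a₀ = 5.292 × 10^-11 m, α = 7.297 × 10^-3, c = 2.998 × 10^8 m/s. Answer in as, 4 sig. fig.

1187 as

r = n²a₀/Z = 5²·5.292 × 10^-11/4 = 3.308 × 10^-10 m
v = Zαc/n = 4·0.007297·2.998 × 10^8/5 = 1.750 × 10^6 m/s
T = 2πr/v = 1.187 × 10^-15 s = 1187 as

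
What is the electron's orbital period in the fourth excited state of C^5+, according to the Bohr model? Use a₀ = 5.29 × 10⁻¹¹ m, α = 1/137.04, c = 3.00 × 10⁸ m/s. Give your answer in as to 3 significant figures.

r = n²a₀/Z = 5²·5.29 × 10⁻¹¹/6 = 2.20 × 10⁻¹⁰ m
v = Zαc/n = 6·0.00730·3.00 × 10⁸/5 = 2.63 × 10⁶ m/s
T = 2πr/v = 5.27 × 10⁻¹⁶ s = 527 as

527 as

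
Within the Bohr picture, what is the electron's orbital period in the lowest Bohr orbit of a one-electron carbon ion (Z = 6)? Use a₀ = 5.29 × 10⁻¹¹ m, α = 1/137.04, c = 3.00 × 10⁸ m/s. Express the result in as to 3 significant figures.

r = n²a₀/Z = 1²·5.29 × 10⁻¹¹/6 = 8.82 × 10⁻¹² m
v = Zαc/n = 6·0.00730·3.00 × 10⁸/1 = 1.31 × 10⁷ m/s
T = 2πr/v = 4.22 × 10⁻¹⁸ s = 4.22 as

4.22 as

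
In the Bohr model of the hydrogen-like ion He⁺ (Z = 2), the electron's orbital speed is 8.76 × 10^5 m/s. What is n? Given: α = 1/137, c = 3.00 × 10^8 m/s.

v_n = Zαc/n ⇒ n = Zαc/v = 2 × 0.00730 × 3.00 × 10^8 / 8.76 × 10^5 ≈ 5.00
n = 5

5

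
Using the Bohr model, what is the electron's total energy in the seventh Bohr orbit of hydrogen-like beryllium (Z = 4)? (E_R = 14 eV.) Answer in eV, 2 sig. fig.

E_n = −E_R·Z²/n² = −14 × 4²/7² = -4.6 eV

-4.6 eV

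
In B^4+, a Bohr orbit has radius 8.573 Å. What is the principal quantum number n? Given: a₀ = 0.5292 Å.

9

r_n = n²a₀/Z ⇒ n² = rZ/a₀ = 8.573 × 5 / 0.5292 ≈ 81.00
n = 9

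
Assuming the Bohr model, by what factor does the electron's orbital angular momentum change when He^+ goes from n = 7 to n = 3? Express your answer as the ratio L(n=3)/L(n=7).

L = nℏ depends only on n, so L ∝ n.
L(n=3)/L(n=7) = (3/7)^1 = 3/7

3/7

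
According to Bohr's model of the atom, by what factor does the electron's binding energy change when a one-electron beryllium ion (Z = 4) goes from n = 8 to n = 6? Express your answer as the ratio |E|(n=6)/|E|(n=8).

|E| ∝ Z^2 · n^-2; with Z fixed, |E| ∝ n^-2.
|E|(n=6)/|E|(n=8) = (6/8)^-2 = 16/9

16/9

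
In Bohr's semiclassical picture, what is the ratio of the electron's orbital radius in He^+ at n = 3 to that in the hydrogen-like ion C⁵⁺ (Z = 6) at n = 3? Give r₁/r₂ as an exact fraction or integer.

3

r ∝ Z^-1 · n^2
r₁/r₂ = (2/6)^-1 · (3/3)^2 = 3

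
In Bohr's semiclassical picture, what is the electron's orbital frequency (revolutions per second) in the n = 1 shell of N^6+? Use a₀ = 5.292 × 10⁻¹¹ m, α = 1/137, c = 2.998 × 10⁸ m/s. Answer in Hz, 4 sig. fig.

3.225 × 10¹⁷ Hz

r = n²a₀/Z = 7.560 × 10⁻¹² m, v = Zαc/n = 1.532 × 10⁷ m/s
f = v/(2πr) = 3.225 × 10¹⁷ Hz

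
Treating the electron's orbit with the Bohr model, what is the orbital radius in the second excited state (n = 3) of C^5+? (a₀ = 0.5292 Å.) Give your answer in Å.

0.7938 Å

r_n = n²a₀/Z = 3² × 0.5292 / 6
    = 9 × 0.5292 / 6 = 0.7938 Å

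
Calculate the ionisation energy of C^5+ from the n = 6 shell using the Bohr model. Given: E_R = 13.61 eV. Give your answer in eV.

E_n = −E_R·Z²/n² = −13.61 × 6²/6² eV = -13.61 eV
Ionisation energy = −E_n = 13.61 eV

13.61 eV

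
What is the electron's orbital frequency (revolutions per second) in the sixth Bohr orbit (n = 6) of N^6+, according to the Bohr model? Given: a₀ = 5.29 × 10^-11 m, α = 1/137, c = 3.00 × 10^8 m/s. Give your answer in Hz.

r = n²a₀/Z = 2.72 × 10^-10 m, v = Zαc/n = 2.55 × 10^6 m/s
f = v/(2πr) = 1.49 × 10^15 Hz

1.49 × 10^15 Hz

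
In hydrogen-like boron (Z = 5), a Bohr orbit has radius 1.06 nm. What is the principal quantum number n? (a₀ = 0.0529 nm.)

r_n = n²a₀/Z ⇒ n² = rZ/a₀ = 1.06 × 5 / 0.0529 ≈ 100.19
n = 10

10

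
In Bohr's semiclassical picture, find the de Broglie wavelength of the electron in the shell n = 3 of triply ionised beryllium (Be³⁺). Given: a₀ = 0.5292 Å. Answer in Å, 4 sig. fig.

2.494 Å

The Bohr quantisation condition is nλ = 2πr_n.
r_n = n²a₀/Z = 1.191 Å
λ = 2πr_n/n = 2π·1.191/3 = 2.494 Å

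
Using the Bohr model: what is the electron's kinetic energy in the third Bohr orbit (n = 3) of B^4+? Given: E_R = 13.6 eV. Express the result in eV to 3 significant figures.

For a Coulomb orbit the virial theorem gives K = −E_n.
E_n = −E_R·Z²/n², so K = E_R·Z²/n² = 13.6 × 5²/3² = 37.8 eV

37.8 eV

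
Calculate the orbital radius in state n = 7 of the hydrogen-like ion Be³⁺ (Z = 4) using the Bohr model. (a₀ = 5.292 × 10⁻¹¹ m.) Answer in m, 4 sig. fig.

6.483 × 10⁻¹⁰ m

r_n = n²a₀/Z = 7² × 5.292 × 10⁻¹¹ / 4
    = 49 × 5.292 × 10⁻¹¹ / 4 = 6.483 × 10⁻¹⁰ m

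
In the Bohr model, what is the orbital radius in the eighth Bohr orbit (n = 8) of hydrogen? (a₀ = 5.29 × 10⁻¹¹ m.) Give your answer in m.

3.39 × 10⁻⁹ m

r_n = n²a₀/Z = 8² × 5.29 × 10⁻¹¹ / 1
    = 64 × 5.29 × 10⁻¹¹ / 1 = 3.39 × 10⁻⁹ m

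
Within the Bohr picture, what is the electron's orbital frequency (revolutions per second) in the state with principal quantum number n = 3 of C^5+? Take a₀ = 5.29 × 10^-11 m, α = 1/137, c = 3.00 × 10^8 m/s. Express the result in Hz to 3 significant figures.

r = n²a₀/Z = 7.94 × 10^-11 m, v = Zαc/n = 4.38 × 10^6 m/s
f = v/(2πr) = 8.78 × 10^15 Hz

8.78 × 10^15 Hz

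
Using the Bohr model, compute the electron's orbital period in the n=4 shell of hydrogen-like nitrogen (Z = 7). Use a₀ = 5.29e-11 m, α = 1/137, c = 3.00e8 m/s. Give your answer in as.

198 as

r = n²a₀/Z = 4²·5.29e-11/7 = 1.21e-10 m
v = Zαc/n = 7·0.00730·3.00e8/4 = 3.83e6 m/s
T = 2πr/v = 1.98e-16 s = 198 as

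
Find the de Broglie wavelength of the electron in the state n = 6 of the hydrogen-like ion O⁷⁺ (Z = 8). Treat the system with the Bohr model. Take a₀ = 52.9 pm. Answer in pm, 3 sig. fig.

249 pm

The Bohr quantisation condition is nλ = 2πr_n.
r_n = n²a₀/Z = 238 pm
λ = 2πr_n/n = 2π·238/6 = 249 pm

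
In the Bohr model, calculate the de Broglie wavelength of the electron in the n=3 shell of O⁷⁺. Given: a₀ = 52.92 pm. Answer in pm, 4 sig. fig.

124.7 pm

The Bohr quantisation condition is nλ = 2πr_n.
r_n = n²a₀/Z = 59.54 pm
λ = 2πr_n/n = 2π·59.54/3 = 124.7 pm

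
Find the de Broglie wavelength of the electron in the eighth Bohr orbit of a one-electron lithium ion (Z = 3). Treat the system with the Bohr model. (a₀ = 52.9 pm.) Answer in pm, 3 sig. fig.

886 pm

The Bohr quantisation condition is nλ = 2πr_n.
r_n = n²a₀/Z = 1130 pm
λ = 2πr_n/n = 2π·1130/8 = 886 pm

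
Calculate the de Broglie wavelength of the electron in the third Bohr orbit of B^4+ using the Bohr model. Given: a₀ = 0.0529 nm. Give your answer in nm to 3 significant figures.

0.199 nm

The Bohr quantisation condition is nλ = 2πr_n.
r_n = n²a₀/Z = 0.0952 nm
λ = 2πr_n/n = 2π·0.0952/3 = 0.199 nm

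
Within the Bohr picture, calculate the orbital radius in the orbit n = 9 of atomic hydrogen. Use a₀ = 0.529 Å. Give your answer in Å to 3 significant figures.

r_n = n²a₀/Z = 9² × 0.529 / 1
    = 81 × 0.529 / 1 = 42.8 Å

42.8 Å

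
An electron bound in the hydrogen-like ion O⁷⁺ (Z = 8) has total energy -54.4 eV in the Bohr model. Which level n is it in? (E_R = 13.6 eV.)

E_n = −E_R Z²/n² ⇒ n² = E_R Z²/(−E_n) = 13.6 × 8² / 54.4 ≈ 16.00
n = 4

4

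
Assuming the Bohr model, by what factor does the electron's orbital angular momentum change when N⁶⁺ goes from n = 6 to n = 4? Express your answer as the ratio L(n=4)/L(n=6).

L = nℏ depends only on n, so L ∝ n.
L(n=4)/L(n=6) = (4/6)^1 = 2/3

2/3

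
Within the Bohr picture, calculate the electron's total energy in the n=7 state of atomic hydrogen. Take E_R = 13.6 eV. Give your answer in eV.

E_n = −E_R·Z²/n² = −13.6 × 1²/7² = -0.278 eV

-0.278 eV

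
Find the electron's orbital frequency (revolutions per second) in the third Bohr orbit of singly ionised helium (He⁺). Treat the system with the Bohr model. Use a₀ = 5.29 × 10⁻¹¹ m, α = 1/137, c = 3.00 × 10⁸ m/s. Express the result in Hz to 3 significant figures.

r = n²a₀/Z = 2.38 × 10⁻¹⁰ m, v = Zαc/n = 1.46 × 10⁶ m/s
f = v/(2πr) = 9.76 × 10¹⁴ Hz

9.76 × 10¹⁴ Hz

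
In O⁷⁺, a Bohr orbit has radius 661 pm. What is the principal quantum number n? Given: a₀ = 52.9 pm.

r_n = n²a₀/Z ⇒ n² = rZ/a₀ = 661 × 8 / 52.9 ≈ 99.96
n = 10

10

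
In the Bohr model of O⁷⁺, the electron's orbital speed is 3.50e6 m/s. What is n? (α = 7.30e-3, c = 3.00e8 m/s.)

5

v_n = Zαc/n ⇒ n = Zαc/v = 8 × 0.00730 × 3.00e8 / 3.50e6 ≈ 5.01
n = 5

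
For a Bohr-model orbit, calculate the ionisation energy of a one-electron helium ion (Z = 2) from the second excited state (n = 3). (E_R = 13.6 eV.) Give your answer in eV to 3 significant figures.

6.04 eV

E_n = −E_R·Z²/n² = −13.6 × 2²/3² eV = -6.04 eV
Ionisation energy = −E_n = 6.04 eV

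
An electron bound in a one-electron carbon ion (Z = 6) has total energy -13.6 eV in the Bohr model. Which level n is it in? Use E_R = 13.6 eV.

6

E_n = −E_R Z²/n² ⇒ n² = E_R Z²/(−E_n) = 13.6 × 6² / 13.6 ≈ 36.00
n = 6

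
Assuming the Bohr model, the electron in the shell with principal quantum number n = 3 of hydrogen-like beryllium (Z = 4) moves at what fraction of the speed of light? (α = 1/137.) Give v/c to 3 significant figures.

v_n = Zαc/n, so v/c = Zα/n = 4 × 0.00730 / 3 = 0.00973

0.00973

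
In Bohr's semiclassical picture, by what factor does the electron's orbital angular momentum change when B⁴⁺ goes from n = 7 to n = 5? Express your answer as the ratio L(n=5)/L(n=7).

5/7

L = nℏ depends only on n, so L ∝ n.
L(n=5)/L(n=7) = (5/7)^1 = 5/7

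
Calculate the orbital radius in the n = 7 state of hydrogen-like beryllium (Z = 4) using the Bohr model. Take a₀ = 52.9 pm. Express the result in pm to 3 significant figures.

r_n = n²a₀/Z = 7² × 52.9 / 4
    = 49 × 52.9 / 4 = 648 pm

648 pm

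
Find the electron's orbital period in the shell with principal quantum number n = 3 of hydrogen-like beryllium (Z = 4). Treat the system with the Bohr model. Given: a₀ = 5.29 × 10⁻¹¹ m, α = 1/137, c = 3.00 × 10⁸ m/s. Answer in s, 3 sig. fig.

r = n²a₀/Z = 3²·5.29 × 10⁻¹¹/4 = 1.19 × 10⁻¹⁰ m
v = Zαc/n = 4·0.00730·3.00 × 10⁸/3 = 2.92 × 10⁶ m/s
T = 2πr/v = 2.56 × 10⁻¹⁶ s

2.56 × 10⁻¹⁶ s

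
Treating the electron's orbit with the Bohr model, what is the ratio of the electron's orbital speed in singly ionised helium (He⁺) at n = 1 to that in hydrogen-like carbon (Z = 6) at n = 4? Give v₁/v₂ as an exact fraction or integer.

v ∝ Z^1 · n^-1
v₁/v₂ = (2/6)^1 · (1/4)^-1 = 4/3

4/3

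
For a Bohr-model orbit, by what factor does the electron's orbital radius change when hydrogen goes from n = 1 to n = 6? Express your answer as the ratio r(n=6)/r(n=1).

36

r ∝ Z^-1 · n^2; with Z fixed, r ∝ n^2.
r(n=6)/r(n=1) = (6/1)^2 = 36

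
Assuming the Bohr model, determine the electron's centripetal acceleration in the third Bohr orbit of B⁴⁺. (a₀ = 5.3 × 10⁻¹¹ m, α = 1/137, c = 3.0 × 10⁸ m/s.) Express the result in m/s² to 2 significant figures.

1.4 × 10²³ m/s²

r = n²a₀/Z = 9.5 × 10⁻¹¹ m, v = Zαc/n = 3.6 × 10⁶ m/s
a = v²/r = (3.6 × 10⁶)² / 9.5 × 10⁻¹¹ = 1.4 × 10²³ m/s²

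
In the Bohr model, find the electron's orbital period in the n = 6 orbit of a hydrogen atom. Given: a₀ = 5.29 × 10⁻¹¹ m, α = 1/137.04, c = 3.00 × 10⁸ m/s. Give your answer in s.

3.28 × 10⁻¹⁴ s

r = n²a₀/Z = 6²·5.29 × 10⁻¹¹/1 = 1.90 × 10⁻⁹ m
v = Zαc/n = 1·0.00730·3.00 × 10⁸/6 = 3.65 × 10⁵ m/s
T = 2πr/v = 3.28 × 10⁻¹⁴ s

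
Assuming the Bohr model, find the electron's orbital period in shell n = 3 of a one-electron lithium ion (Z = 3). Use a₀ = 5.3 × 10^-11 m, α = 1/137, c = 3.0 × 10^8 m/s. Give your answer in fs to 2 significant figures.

r = n²a₀/Z = 3²·5.3 × 10^-11/3 = 1.6 × 10^-10 m
v = Zαc/n = 3·0.0073·3.0 × 10^8/3 = 2.2 × 10^6 m/s
T = 2πr/v = 4.6 × 10^-16 s = 0.46 fs

0.46 fs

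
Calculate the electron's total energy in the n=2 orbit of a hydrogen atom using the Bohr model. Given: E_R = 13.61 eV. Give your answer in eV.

-3.402 eV

E_n = −E_R·Z²/n² = −13.61 × 1²/2² = -3.402 eV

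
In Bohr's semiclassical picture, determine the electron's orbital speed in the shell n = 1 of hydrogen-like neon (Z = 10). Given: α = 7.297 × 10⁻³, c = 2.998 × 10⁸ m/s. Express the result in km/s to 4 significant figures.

2.188 × 10⁴ km/s

v_n = Zαc/n = 10 × 0.007297 × 2.998 × 10⁸ / 1
    = 2.188 × 10⁴ km/s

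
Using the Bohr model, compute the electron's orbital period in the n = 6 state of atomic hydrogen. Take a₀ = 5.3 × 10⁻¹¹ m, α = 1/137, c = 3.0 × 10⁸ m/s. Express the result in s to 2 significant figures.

3.3 × 10⁻¹⁴ s

r = n²a₀/Z = 6²·5.3 × 10⁻¹¹/1 = 1.9 × 10⁻⁹ m
v = Zαc/n = 1·0.0073·3.0 × 10⁸/6 = 3.6 × 10⁵ m/s
T = 2πr/v = 3.3 × 10⁻¹⁴ s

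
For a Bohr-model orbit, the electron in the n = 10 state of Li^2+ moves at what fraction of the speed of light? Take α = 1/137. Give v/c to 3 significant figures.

v_n = Zαc/n, so v/c = Zα/n = 3 × 0.00730 / 10 = 0.00219

0.00219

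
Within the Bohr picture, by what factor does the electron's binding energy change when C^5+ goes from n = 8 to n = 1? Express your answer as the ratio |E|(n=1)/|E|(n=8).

64

|E| ∝ Z^2 · n^-2; with Z fixed, |E| ∝ n^-2.
|E|(n=1)/|E|(n=8) = (1/8)^-2 = 64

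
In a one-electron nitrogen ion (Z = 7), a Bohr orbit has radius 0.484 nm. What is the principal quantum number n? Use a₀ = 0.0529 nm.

r_n = n²a₀/Z ⇒ n² = rZ/a₀ = 0.484 × 7 / 0.0529 ≈ 64.05
n = 8

8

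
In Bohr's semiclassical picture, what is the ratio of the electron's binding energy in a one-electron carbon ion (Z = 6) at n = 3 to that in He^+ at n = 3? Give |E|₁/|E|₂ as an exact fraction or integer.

|E| ∝ Z^2 · n^-2
|E|₁/|E|₂ = (6/2)^2 · (3/3)^-2 = 9

9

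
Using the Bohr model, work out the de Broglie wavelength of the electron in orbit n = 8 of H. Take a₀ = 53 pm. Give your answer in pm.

2700 pm

The Bohr quantisation condition is nλ = 2πr_n.
r_n = n²a₀/Z = 3400 pm
λ = 2πr_n/n = 2π·3400/8 = 2700 pm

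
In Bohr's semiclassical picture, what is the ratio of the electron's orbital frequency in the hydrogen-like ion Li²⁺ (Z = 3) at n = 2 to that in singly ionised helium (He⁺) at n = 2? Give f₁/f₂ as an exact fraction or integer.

9/4

f ∝ Z^2 · n^-3
f₁/f₂ = (3/2)^2 · (2/2)^-3 = 9/4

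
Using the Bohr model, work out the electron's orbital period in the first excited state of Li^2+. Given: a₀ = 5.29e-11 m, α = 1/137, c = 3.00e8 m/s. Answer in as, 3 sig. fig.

135 as

r = n²a₀/Z = 2²·5.29e-11/3 = 7.05e-11 m
v = Zαc/n = 3·0.00730·3.00e8/2 = 3.28e6 m/s
T = 2πr/v = 1.35e-16 s = 135 as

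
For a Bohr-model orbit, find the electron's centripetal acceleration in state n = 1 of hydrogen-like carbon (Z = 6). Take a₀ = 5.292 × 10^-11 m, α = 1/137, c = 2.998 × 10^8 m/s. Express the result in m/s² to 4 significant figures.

1.955 × 10^25 m/s²

r = n²a₀/Z = 8.820 × 10^-12 m, v = Zαc/n = 1.313 × 10^7 m/s
a = v²/r = (1.313 × 10^7)² / 8.820 × 10^-12 = 1.955 × 10^25 m/s²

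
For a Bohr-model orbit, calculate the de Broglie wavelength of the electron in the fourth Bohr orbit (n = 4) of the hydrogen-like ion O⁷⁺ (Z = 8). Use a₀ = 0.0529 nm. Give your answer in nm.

0.166 nm

The Bohr quantisation condition is nλ = 2πr_n.
r_n = n²a₀/Z = 0.106 nm
λ = 2πr_n/n = 2π·0.106/4 = 0.166 nm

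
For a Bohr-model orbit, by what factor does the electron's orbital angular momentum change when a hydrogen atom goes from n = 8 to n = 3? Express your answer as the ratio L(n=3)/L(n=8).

3/8

L = nℏ depends only on n, so L ∝ n.
L(n=3)/L(n=8) = (3/8)^1 = 3/8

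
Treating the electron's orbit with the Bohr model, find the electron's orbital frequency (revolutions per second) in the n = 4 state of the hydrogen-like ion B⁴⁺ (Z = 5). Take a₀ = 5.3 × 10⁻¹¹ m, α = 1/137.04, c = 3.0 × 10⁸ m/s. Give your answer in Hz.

r = n²a₀/Z = 1.7 × 10⁻¹⁰ m, v = Zαc/n = 2.7 × 10⁶ m/s
f = v/(2πr) = 2.6 × 10¹⁵ Hz

2.6 × 10¹⁵ Hz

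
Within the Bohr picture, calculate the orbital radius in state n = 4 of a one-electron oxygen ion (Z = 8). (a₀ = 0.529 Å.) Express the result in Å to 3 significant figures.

1.06 Å

r_n = n²a₀/Z = 4² × 0.529 / 8
    = 16 × 0.529 / 8 = 1.06 Å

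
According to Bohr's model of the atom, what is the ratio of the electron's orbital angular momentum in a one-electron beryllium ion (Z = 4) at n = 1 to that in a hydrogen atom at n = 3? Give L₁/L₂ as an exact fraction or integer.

1/3

L = nℏ is independent of Z.
L₁/L₂ = n₁/n₂ = 1/3 = 1/3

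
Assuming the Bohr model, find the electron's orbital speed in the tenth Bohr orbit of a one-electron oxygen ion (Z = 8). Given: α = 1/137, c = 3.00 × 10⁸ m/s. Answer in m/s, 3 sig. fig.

v_n = Zαc/n = 8 × 0.00730 × 3.00 × 10⁸ / 10
    = 1.75 × 10⁶ m/s

1.75 × 10⁶ m/s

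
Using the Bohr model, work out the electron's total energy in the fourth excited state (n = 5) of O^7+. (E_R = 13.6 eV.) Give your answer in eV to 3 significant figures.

E_n = −E_R·Z²/n² = −13.6 × 8²/5² = -34.8 eV

-34.8 eV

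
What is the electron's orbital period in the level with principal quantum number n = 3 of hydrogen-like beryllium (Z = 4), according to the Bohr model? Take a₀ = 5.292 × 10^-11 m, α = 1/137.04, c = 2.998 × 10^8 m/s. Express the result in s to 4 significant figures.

r = n²a₀/Z = 3²·5.292 × 10^-11/4 = 1.191 × 10^-10 m
v = Zαc/n = 4·0.007297·2.998 × 10^8/3 = 2.917 × 10^6 m/s
T = 2πr/v = 2.565 × 10^-16 s

2.565 × 10^-16 s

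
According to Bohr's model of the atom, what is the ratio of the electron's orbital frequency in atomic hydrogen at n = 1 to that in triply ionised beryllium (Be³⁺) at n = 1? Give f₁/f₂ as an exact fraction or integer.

f ∝ Z^2 · n^-3
f₁/f₂ = (1/4)^2 · (1/1)^-3 = 1/16

1/16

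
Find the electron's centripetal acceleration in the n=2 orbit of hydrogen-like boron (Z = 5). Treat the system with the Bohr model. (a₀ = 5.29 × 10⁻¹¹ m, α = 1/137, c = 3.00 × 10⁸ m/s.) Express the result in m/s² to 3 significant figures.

r = n²a₀/Z = 4.23 × 10⁻¹¹ m, v = Zαc/n = 5.47 × 10⁶ m/s
a = v²/r = (5.47 × 10⁶)² / 4.23 × 10⁻¹¹ = 7.08 × 10²³ m/s²

7.08 × 10²³ m/s²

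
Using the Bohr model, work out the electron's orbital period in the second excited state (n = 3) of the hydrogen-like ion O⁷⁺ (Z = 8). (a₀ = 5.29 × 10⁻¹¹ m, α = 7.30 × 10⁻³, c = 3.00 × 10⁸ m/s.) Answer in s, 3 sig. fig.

r = n²a₀/Z = 3²·5.29 × 10⁻¹¹/8 = 5.95 × 10⁻¹¹ m
v = Zαc/n = 8·0.00730·3.00 × 10⁸/3 = 5.84 × 10⁶ m/s
T = 2πr/v = 6.40 × 10⁻¹⁷ s

6.40 × 10⁻¹⁷ s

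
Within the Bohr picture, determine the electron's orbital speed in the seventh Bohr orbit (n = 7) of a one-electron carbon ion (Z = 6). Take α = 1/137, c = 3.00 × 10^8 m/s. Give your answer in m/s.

1.88 × 10^6 m/s

v_n = Zαc/n = 6 × 0.00730 × 3.00 × 10^8 / 7
    = 1.88 × 10^6 m/s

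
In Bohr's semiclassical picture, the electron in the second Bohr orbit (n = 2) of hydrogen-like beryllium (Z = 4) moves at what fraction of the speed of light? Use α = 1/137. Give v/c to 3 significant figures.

0.0146

v_n = Zαc/n, so v/c = Zα/n = 4 × 0.00730 / 2 = 0.0146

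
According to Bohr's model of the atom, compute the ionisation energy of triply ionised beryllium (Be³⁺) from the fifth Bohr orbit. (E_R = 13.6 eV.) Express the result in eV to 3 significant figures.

8.70 eV

E_n = −E_R·Z²/n² = −13.6 × 4²/5² eV = -8.70 eV
Ionisation energy = −E_n = 8.70 eV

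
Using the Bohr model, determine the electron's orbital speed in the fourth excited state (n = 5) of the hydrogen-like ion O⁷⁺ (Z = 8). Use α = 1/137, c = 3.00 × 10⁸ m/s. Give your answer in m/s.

v_n = Zαc/n = 8 × 0.00730 × 3.00 × 10⁸ / 5
    = 3.50 × 10⁶ m/s

3.50 × 10⁶ m/s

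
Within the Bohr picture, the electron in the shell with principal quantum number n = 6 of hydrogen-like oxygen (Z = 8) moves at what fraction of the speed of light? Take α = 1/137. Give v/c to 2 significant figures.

0.0097

v_n = Zαc/n, so v/c = Zα/n = 8 × 0.0073 / 6 = 0.0097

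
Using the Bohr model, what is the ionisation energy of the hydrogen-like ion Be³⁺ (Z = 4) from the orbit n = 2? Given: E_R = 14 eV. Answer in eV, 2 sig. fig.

E_n = −E_R·Z²/n² = −14 × 4²/2² eV = -56 eV
Ionisation energy = −E_n = 56 eV

56 eV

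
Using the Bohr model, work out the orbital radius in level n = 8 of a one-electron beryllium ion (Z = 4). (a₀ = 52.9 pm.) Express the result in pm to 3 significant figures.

r_n = n²a₀/Z = 8² × 52.9 / 4
    = 64 × 52.9 / 4 = 846 pm

846 pm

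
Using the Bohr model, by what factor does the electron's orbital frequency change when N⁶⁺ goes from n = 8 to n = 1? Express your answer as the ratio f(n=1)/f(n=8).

512

f ∝ Z^2 · n^-3; with Z fixed, f ∝ n^-3.
f(n=1)/f(n=8) = (1/8)^-3 = 512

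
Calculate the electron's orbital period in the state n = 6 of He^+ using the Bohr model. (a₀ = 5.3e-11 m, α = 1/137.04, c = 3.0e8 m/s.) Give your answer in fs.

r = n²a₀/Z = 6²·5.3e-11/2 = 9.5e-10 m
v = Zαc/n = 2·0.0073·3.0e8/6 = 7.3e5 m/s
T = 2πr/v = 8.2e-15 s = 8.2 fs

8.2 fs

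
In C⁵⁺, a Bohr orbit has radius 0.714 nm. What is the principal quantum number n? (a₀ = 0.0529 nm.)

9

r_n = n²a₀/Z ⇒ n² = rZ/a₀ = 0.714 × 6 / 0.0529 ≈ 80.98
n = 9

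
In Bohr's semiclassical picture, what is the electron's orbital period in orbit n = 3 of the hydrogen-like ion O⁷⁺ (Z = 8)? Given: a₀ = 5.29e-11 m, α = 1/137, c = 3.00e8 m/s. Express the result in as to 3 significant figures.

r = n²a₀/Z = 3²·5.29e-11/8 = 5.95e-11 m
v = Zαc/n = 8·0.00730·3.00e8/3 = 5.84e6 m/s
T = 2πr/v = 6.40e-17 s = 64.0 as

64.0 as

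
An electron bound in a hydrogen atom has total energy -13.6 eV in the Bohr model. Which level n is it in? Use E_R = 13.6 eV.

E_n = −E_R Z²/n² ⇒ n² = E_R Z²/(−E_n) = 13.6 × 1² / 13.6 ≈ 1.00
n = 1

1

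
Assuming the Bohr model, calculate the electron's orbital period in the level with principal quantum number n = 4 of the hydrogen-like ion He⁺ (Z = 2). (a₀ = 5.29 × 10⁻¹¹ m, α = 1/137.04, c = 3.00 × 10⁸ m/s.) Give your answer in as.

r = n²a₀/Z = 4²·5.29 × 10⁻¹¹/2 = 4.23 × 10⁻¹⁰ m
v = Zαc/n = 2·0.00730·3.00 × 10⁸/4 = 1.09 × 10⁶ m/s
T = 2πr/v = 2.43 × 10⁻¹⁵ s = 2430 as

2430 as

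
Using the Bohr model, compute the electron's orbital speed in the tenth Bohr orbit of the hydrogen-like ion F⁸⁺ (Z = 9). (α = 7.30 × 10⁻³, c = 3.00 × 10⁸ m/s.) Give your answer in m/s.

v_n = Zαc/n = 9 × 0.00730 × 3.00 × 10⁸ / 10
    = 1.97 × 10⁶ m/s

1.97 × 10⁶ m/s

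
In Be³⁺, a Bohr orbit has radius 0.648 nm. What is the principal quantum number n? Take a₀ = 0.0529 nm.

7

r_n = n²a₀/Z ⇒ n² = rZ/a₀ = 0.648 × 4 / 0.0529 ≈ 49.00
n = 7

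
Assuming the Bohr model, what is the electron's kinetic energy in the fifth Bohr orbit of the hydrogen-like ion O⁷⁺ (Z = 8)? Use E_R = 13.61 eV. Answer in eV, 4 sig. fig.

For a Coulomb orbit the virial theorem gives K = −E_n.
E_n = −E_R·Z²/n², so K = E_R·Z²/n² = 13.61 × 8²/5² = 34.84 eV

34.84 eV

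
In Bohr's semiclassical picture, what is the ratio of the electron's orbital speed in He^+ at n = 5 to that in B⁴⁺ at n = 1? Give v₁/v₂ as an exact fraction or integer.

v ∝ Z^1 · n^-1
v₁/v₂ = (2/5)^1 · (5/1)^-1 = 2/25

2/25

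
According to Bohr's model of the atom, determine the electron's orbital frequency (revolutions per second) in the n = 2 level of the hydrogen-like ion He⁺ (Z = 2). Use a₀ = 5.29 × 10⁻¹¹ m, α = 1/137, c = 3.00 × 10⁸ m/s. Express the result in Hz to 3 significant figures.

r = n²a₀/Z = 1.06 × 10⁻¹⁰ m, v = Zαc/n = 2.19 × 10⁶ m/s
f = v/(2πr) = 3.29 × 10¹⁵ Hz

3.29 × 10¹⁵ Hz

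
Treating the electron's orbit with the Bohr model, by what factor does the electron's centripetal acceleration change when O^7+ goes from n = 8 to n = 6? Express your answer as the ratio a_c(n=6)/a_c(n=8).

a_c ∝ Z^3 · n^-4; with Z fixed, a_c ∝ n^-4.
a_c(n=6)/a_c(n=8) = (6/8)^-4 = 256/81

256/81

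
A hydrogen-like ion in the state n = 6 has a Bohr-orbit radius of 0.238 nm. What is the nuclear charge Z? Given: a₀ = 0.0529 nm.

8

r_n = n²a₀/Z ⇒ Z = n²a₀/r = 6² × 0.0529 / 0.238 ≈ 8.00
Z = 8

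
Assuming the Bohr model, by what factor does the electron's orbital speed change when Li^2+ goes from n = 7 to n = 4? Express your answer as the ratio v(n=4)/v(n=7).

7/4

v ∝ Z^1 · n^-1; with Z fixed, v ∝ n^-1.
v(n=4)/v(n=7) = (4/7)^-1 = 7/4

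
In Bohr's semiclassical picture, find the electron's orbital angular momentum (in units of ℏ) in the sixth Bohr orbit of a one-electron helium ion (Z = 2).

6

L_n = nℏ, so L/ℏ = n = 6.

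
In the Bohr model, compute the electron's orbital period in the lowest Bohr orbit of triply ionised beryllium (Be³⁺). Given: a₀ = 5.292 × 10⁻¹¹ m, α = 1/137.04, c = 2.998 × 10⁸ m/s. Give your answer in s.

r = n²a₀/Z = 1²·5.292 × 10⁻¹¹/4 = 1.323 × 10⁻¹¹ m
v = Zαc/n = 4·0.007297·2.998 × 10⁸/1 = 8.751 × 10⁶ m/s
T = 2πr/v = 9.499 × 10⁻¹⁸ s

9.499 × 10⁻¹⁸ s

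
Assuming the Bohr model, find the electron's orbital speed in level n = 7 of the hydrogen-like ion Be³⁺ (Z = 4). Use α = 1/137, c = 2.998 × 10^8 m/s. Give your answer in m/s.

1.250 × 10^6 m/s

v_n = Zαc/n = 4 × 0.007299 × 2.998 × 10^8 / 7
    = 1.250 × 10^6 m/s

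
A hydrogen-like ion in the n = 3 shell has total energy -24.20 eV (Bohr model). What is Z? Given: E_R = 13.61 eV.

4

E_n = −E_R Z²/n² ⇒ Z² = −E_n n²/E_R = 24.20 × 3² / 13.61 ≈ 16.00
Z = 4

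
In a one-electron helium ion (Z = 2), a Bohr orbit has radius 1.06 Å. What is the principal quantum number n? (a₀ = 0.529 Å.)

2

r_n = n²a₀/Z ⇒ n² = rZ/a₀ = 1.06 × 2 / 0.529 ≈ 4.01
n = 2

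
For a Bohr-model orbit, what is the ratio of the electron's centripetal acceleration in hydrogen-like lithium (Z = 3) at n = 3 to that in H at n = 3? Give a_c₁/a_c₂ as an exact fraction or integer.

a_c ∝ Z^3 · n^-4
a_c₁/a_c₂ = (3/1)^3 · (3/3)^-4 = 27

27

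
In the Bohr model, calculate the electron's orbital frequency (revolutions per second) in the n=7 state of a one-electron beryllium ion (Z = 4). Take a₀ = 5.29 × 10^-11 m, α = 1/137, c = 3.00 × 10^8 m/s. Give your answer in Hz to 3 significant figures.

3.07 × 10^14 Hz

r = n²a₀/Z = 6.48 × 10^-10 m, v = Zαc/n = 1.25 × 10^6 m/s
f = v/(2πr) = 3.07 × 10^14 Hz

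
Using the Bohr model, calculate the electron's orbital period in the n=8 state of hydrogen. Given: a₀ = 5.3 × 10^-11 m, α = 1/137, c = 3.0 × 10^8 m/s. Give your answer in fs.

r = n²a₀/Z = 8²·5.3 × 10^-11/1 = 3.4 × 10^-9 m
v = Zαc/n = 1·0.0073·3.0 × 10^8/8 = 2.7 × 10^5 m/s
T = 2πr/v = 7.8 × 10^-14 s = 78 fs

78 fs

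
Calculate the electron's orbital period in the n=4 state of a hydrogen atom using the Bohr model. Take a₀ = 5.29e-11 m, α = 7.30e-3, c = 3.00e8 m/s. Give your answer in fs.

9.71 fs

r = n²a₀/Z = 4²·5.29e-11/1 = 8.46e-10 m
v = Zαc/n = 1·0.00730·3.00e8/4 = 5.47e5 m/s
T = 2πr/v = 9.71e-15 s = 9.71 fs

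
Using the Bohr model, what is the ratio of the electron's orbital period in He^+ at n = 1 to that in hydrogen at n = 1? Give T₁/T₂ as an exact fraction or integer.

T ∝ Z^-2 · n^3
T₁/T₂ = (2/1)^-2 · (1/1)^3 = 1/4

1/4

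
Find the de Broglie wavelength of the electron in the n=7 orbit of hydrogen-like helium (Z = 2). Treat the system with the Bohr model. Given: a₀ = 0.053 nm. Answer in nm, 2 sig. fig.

1.2 nm

The Bohr quantisation condition is nλ = 2πr_n.
r_n = n²a₀/Z = 1.3 nm
λ = 2πr_n/n = 2π·1.3/7 = 1.2 nm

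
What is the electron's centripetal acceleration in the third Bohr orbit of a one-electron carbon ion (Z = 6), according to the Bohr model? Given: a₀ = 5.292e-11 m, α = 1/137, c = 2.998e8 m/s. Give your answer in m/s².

2.413e23 m/s²

r = n²a₀/Z = 7.938e-11 m, v = Zαc/n = 4.377e6 m/s
a = v²/r = (4.377e6)² / 7.938e-11 = 2.413e23 m/s²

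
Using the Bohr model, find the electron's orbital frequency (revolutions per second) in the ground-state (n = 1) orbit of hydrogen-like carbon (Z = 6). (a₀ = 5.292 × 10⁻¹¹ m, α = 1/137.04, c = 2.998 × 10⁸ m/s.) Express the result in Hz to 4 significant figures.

2.369 × 10¹⁷ Hz

r = n²a₀/Z = 8.820 × 10⁻¹² m, v = Zαc/n = 1.313 × 10⁷ m/s
f = v/(2πr) = 2.369 × 10¹⁷ Hz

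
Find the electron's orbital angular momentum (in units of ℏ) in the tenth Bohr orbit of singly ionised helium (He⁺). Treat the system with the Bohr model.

10

L_n = nℏ, so L/ℏ = n = 10.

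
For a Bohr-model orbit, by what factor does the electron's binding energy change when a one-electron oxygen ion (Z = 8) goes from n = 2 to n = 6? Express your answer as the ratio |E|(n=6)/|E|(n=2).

1/9

|E| ∝ Z^2 · n^-2; with Z fixed, |E| ∝ n^-2.
|E|(n=6)/|E|(n=2) = (6/2)^-2 = 1/9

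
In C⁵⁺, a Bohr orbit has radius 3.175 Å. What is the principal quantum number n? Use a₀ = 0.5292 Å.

r_n = n²a₀/Z ⇒ n² = rZ/a₀ = 3.175 × 6 / 0.5292 ≈ 36.00
n = 6

6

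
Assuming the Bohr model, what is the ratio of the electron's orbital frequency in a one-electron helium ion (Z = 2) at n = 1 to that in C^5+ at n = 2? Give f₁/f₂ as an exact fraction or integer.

f ∝ Z^2 · n^-3
f₁/f₂ = (2/6)^2 · (1/2)^-3 = 8/9

8/9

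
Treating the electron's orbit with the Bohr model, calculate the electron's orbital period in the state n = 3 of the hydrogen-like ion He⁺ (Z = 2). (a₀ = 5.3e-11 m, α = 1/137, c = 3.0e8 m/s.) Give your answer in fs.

1.0 fs

r = n²a₀/Z = 3²·5.3e-11/2 = 2.4e-10 m
v = Zαc/n = 2·0.0073·3.0e8/3 = 1.5e6 m/s
T = 2πr/v = 1.0e-15 s = 1.0 fs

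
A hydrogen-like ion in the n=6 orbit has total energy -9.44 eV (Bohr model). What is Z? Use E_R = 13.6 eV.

5

E_n = −E_R Z²/n² ⇒ Z² = −E_n n²/E_R = 9.44 × 6² / 13.6 ≈ 24.99
Z = 5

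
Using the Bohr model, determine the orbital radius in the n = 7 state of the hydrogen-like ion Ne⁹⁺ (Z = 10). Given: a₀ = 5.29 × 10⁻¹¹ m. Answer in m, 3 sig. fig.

2.59 × 10⁻¹⁰ m

r_n = n²a₀/Z = 7² × 5.29 × 10⁻¹¹ / 10
    = 49 × 5.29 × 10⁻¹¹ / 10 = 2.59 × 10⁻¹⁰ m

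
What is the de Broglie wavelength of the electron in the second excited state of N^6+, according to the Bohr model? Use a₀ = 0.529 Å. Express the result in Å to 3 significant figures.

1.42 Å

The Bohr quantisation condition is nλ = 2πr_n.
r_n = n²a₀/Z = 0.680 Å
λ = 2πr_n/n = 2π·0.680/3 = 1.42 Å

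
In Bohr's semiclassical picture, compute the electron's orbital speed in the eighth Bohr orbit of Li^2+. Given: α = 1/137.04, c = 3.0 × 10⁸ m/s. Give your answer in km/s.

820 km/s

v_n = Zαc/n = 3 × 0.0073 × 3.0 × 10⁸ / 8
    = 820 km/s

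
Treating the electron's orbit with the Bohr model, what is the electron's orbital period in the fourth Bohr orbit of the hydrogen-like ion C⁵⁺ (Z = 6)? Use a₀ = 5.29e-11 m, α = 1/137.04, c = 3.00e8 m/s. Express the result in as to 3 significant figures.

270 as

r = n²a₀/Z = 4²·5.29e-11/6 = 1.41e-10 m
v = Zαc/n = 6·0.00730·3.00e8/4 = 3.28e6 m/s
T = 2πr/v = 2.70e-16 s = 270 as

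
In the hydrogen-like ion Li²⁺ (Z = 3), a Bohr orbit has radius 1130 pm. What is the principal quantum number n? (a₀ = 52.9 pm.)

r_n = n²a₀/Z ⇒ n² = rZ/a₀ = 1130 × 3 / 52.9 ≈ 64.08
n = 8

8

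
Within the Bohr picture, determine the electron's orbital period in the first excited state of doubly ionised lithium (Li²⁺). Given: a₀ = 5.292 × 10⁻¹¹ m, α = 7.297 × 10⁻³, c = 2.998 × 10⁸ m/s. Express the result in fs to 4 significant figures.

r = n²a₀/Z = 2²·5.292 × 10⁻¹¹/3 = 7.056 × 10⁻¹¹ m
v = Zαc/n = 3·0.007297·2.998 × 10⁸/2 = 3.281 × 10⁶ m/s
T = 2πr/v = 1.351 × 10⁻¹⁶ s = 0.1351 fs

0.1351 fs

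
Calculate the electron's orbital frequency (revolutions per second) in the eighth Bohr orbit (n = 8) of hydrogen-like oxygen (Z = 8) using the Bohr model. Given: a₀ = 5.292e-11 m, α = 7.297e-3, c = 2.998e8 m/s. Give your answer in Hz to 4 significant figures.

r = n²a₀/Z = 4.234e-10 m, v = Zαc/n = 2.188e6 m/s
f = v/(2πr) = 8.224e14 Hz

8.224e14 Hz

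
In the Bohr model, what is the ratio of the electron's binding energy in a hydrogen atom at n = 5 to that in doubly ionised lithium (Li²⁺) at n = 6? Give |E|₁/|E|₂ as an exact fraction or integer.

4/25

|E| ∝ Z^2 · n^-2
|E|₁/|E|₂ = (1/3)^2 · (5/6)^-2 = 4/25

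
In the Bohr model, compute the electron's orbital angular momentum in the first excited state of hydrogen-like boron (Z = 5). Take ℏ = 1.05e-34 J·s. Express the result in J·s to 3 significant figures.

L_n = nℏ = 2 × 1.05e-34 = 2.10e-34 J·s

2.10e-34 J·s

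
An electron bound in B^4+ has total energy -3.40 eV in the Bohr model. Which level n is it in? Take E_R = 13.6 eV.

E_n = −E_R Z²/n² ⇒ n² = E_R Z²/(−E_n) = 13.6 × 5² / 3.40 ≈ 100.00
n = 10

10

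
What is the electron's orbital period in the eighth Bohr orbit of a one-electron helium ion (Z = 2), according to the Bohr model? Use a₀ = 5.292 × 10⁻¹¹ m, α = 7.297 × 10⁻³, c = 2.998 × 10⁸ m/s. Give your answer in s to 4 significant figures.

1.946 × 10⁻¹⁴ s

r = n²a₀/Z = 8²·5.292 × 10⁻¹¹/2 = 1.693 × 10⁻⁹ m
v = Zαc/n = 2·0.007297·2.998 × 10⁸/8 = 5.469 × 10⁵ m/s
T = 2πr/v = 1.946 × 10⁻¹⁴ s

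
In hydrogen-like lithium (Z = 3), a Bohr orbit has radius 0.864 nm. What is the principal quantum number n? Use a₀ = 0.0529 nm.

7

r_n = n²a₀/Z ⇒ n² = rZ/a₀ = 0.864 × 3 / 0.0529 ≈ 49.00
n = 7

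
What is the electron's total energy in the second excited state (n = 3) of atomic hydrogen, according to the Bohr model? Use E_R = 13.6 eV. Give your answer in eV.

-1.51 eV

E_n = −E_R·Z²/n² = −13.6 × 1²/3² = -1.51 eV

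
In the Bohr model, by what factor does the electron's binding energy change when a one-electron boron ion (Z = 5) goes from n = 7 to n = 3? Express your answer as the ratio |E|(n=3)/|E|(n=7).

49/9

|E| ∝ Z^2 · n^-2; with Z fixed, |E| ∝ n^-2.
|E|(n=3)/|E|(n=7) = (3/7)^-2 = 49/9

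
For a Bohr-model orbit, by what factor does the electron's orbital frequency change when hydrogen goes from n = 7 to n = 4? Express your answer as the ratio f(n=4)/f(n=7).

f ∝ Z^2 · n^-3; with Z fixed, f ∝ n^-3.
f(n=4)/f(n=7) = (4/7)^-3 = 343/64

343/64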